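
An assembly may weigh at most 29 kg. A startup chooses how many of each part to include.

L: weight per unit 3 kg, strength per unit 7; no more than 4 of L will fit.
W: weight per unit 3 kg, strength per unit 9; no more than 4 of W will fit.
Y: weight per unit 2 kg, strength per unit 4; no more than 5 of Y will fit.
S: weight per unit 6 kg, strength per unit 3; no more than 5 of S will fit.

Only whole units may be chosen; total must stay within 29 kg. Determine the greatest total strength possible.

73

W has the best ratio (9/3); taking only W gives at most 4×9 = 36 (stopped by the supply cap of 4).
Mixing does better — 3×L, 4×W, and 4×Y: weight 29 ≤ 29, strength 3·7 + 4·9 + 4·4 = 73.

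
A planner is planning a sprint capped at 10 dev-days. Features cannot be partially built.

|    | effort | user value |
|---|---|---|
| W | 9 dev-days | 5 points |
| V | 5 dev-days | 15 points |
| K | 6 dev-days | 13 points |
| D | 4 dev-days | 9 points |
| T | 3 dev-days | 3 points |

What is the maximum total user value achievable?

24

V + D: effort 5 + 4 = 9 ≤ 10, user value 15 + 9 = 24.
V + T: effort 5 + 3 = 8 ≤ 10, user value 15 + 3 = 18.
K + D: effort 6 + 4 = 10 ≤ 10, user value 13 + 9 = 22.
Best is V and D with total user value 24.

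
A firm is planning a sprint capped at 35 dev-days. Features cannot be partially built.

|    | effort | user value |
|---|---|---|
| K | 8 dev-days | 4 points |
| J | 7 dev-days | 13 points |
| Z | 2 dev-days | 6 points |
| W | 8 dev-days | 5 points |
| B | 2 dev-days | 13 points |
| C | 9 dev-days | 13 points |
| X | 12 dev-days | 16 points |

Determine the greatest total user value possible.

This is a 0-1 knapsack instance.
Take J, Z, B, C, and X: effort 7 + 2 + 2 + 9 + 12 = 32 ≤ 35, user value 13 + 6 + 13 + 13 + 16 = 61.
No other feasible combination does better.

61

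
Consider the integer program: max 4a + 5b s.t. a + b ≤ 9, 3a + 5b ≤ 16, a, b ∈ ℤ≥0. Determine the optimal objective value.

(a,b)=(5,0): 1·5+1·0=5≤9, 3·5+5·0=15≤16, objective 20.
(a,b)=(4,0): 1·4+1·0=4≤9, 3·4+5·0=12≤16, objective 16.
Maximum is 20 at (a,b)=(5,0).

20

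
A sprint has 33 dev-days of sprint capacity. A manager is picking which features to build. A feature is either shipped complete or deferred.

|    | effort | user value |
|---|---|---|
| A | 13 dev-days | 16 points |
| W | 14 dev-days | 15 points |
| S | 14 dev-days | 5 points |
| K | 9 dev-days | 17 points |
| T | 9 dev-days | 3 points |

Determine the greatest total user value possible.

36

This is an integer program with binary decision variables.
Allowing fractional choices, the relaxed optimum would be about 44.8, but features are indivisible.
A + K: effort 13 + 9 = 22 ≤ 33, user value 16 + 17 = 33.
W + K + T: effort 14 + 9 + 9 = 32 ≤ 33, user value 15 + 17 + 3 = 35.
A + K + T: effort 13 + 9 + 9 = 31 ≤ 33, user value 16 + 17 + 3 = 36.
Best is A, K, and T with total user value 36.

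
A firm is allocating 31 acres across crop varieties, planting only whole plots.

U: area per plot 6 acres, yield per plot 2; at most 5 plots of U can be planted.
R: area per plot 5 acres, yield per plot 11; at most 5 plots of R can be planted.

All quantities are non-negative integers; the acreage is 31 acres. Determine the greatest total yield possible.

1×U and 5×R: area 31 ≤ 31, yield 1·2 + 5·11 = 57.
5×R: area 25 ≤ 31, yield 5·11 = 55.
Best is 57.

57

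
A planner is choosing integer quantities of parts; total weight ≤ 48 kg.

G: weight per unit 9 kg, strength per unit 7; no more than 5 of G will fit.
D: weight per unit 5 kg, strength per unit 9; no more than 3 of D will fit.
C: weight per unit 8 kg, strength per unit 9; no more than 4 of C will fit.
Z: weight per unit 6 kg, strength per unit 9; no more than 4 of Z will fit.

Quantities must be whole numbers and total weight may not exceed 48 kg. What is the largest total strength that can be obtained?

This is a bounded integer knapsack.
3×D, 1×C, and 4×Z: weight 47 ≤ 48, strength 3·9 + 1·9 + 4·9 = 72.
1×G, 3×D, and 4×Z: weight 48 ≤ 48, strength 1·7 + 3·9 + 4·9 = 70.
Best is 72.

72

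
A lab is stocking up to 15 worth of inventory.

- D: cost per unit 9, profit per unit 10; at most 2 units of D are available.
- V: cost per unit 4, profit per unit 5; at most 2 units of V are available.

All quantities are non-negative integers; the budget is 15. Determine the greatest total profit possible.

1×D and 1×V: cost 13 ≤ 15, profit 1·10 + 1·5 = 15.
2×V: cost 8 ≤ 15, profit 2·5 = 10.
Best is 15.

15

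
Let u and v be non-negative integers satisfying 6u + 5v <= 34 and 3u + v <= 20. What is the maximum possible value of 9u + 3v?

45

(u,v)=(5,0): 6·5+5·0=30≤34, 3·5+1·0=15≤20, objective 45.
(u,v)=(4,1): 6·4+5·1=29≤34, 3·4+1·1=13≤20, objective 39.
The best lattice point is (5,0), giving 45.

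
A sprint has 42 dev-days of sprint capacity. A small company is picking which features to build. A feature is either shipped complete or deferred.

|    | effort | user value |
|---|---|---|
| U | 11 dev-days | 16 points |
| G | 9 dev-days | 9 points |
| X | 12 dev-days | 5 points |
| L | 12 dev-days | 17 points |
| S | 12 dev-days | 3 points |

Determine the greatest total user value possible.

Take U, G, and L: effort 11 + 9 + 12 = 32 ≤ 42, user value 16 + 9 + 17 = 42.
No other feasible combination does better.

42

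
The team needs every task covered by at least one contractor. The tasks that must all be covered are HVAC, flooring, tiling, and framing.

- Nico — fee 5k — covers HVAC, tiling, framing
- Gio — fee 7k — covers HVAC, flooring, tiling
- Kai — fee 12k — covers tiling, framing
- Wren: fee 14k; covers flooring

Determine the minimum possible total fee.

Choose Nico and Gio: together they cover HVAC, flooring, tiling, framing — every task.
Total fee: 5 + 7 = 12.
No cover costs less than 12.

12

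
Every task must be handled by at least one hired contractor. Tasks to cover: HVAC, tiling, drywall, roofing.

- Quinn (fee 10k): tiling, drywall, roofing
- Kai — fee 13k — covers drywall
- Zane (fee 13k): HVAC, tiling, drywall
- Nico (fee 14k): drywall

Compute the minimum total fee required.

23

Choose Quinn and Zane: together they cover HVAC, tiling, drywall, roofing — every task.
Total fee: 10 + 13 = 23.
No cover costs less than 23.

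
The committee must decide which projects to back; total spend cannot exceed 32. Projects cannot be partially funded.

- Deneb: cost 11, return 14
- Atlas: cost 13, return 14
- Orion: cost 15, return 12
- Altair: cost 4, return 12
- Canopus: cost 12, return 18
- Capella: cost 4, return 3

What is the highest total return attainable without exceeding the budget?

This is an integer program with binary decision variables.
Take Deneb, Altair, Canopus, and Capella: cost 11 + 4 + 12 + 4 = 31 ≤ 32, return 14 + 12 + 18 + 3 = 47.
No other feasible combination does better.

47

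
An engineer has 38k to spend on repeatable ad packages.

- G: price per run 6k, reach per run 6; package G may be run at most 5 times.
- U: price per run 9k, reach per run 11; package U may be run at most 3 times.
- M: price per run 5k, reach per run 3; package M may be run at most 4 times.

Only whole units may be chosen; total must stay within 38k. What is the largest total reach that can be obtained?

This is a bounded integer knapsack.
3×G and 2×U: price 36 ≤ 38, reach 3·6 + 2·11 = 40.
1×G, 3×U, and 1×M: price 38 ≤ 38, reach 1·6 + 3·11 + 1·3 = 42.
Best is 42.

42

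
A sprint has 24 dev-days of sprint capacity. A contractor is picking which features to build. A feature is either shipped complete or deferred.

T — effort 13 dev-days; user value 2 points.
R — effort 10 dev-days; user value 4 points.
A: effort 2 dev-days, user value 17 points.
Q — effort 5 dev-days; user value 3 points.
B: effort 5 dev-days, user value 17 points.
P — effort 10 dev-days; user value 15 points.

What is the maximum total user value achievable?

Take A, Q, B, and P: effort 2 + 5 + 5 + 10 = 22 ≤ 24, user value 17 + 3 + 17 + 15 = 52.
No other feasible combination does better.

52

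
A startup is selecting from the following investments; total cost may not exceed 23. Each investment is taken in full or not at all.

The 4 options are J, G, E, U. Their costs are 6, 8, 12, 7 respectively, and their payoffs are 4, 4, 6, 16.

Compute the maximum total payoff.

This is an integer program with binary decision variables.
J + G + U: cost 6 + 8 + 7 = 21 ≤ 23, payoff 4 + 4 + 16 = 24.
J + U: cost 6 + 7 = 13 ≤ 23, payoff 4 + 16 = 20.
E + U: cost 12 + 7 = 19 ≤ 23, payoff 6 + 16 = 22.
Best is J, G, and U with total payoff 24.

24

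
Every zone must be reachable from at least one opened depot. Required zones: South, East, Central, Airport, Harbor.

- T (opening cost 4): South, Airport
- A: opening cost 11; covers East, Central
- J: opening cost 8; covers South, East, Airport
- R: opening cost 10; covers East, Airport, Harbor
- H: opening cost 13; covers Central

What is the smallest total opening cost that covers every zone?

25

Choose T, A, and R: together they cover South, East, Central, Airport, Harbor — every zone.
Total opening cost: 4 + 11 + 10 = 25.
No cover costs less than 25.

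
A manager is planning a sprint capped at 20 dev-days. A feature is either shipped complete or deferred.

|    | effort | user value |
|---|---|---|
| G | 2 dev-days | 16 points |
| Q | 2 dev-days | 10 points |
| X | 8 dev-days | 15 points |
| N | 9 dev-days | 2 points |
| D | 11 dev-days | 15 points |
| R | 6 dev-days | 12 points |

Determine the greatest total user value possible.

Take G, Q, X, and R: effort 2 + 2 + 8 + 6 = 18 ≤ 20, user value 16 + 10 + 15 + 12 = 53.
No other feasible combination does better.

53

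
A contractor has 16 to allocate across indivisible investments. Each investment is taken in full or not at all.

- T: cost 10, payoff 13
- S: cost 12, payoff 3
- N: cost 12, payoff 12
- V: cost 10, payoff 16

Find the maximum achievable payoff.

16

Allowing fractional choices, the relaxed optimum would be about 23.8, but investments are indivisible.
N: cost 12 ≤ 16, payoff 12.
T: cost 10 ≤ 16, payoff 13.
V: cost 10 ≤ 16, payoff 16.
Best is V with total payoff 16.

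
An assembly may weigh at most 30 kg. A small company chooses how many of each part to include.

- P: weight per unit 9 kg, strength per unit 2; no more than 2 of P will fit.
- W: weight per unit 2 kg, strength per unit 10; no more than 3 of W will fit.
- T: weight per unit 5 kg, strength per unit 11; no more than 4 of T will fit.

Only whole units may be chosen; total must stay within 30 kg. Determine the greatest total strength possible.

74

This is a bounded integer knapsack.
W has the best ratio (10/2); taking only W gives at most 3×10 = 30 (stopped by the supply cap of 3).
Mixing does better — 3×W and 4×T: weight 26 ≤ 30, strength 3·10 + 4·11 = 74.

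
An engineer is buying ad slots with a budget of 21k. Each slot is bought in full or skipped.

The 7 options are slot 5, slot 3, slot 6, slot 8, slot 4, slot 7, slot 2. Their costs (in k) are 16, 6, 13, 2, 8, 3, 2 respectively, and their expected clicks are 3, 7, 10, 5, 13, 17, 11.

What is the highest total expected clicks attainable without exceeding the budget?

53

slot 3 + slot 4 + slot 7 + slot 2: cost 6 + 8 + 3 + 2 = 19 ≤ 21, expected clicks 7 + 13 + 17 + 11 = 48.
slot 3 + slot 8 + slot 4 + slot 7 + slot 2: cost 6 + 2 + 8 + 3 + 2 = 21 ≤ 21, expected clicks 7 + 5 + 13 + 17 + 11 = 53.
slot 8 + slot 4 + slot 7 + slot 2: cost 2 + 8 + 3 + 2 = 15 ≤ 21, expected clicks 5 + 13 + 17 + 11 = 46.
Best is slot 3, slot 8, slot 4, slot 7, and slot 2 with total expected clicks 53.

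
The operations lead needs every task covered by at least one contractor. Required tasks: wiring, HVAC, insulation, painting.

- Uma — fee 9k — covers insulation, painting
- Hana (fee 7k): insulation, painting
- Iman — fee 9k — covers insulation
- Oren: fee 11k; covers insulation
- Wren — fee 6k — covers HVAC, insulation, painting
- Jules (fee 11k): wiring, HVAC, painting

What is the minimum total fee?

17

Choose Wren and Jules: together they cover wiring, HVAC, insulation, painting — every task.
Total fee: 6 + 11 = 17.
No cover costs less than 17.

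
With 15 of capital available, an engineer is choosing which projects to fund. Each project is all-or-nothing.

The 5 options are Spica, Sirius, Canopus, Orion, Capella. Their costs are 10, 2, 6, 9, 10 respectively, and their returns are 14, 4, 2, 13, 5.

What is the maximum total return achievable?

18

Take Spica and Sirius: cost 10 + 2 = 12 ≤ 15, return 14 + 4 = 18.
No other feasible combination does better.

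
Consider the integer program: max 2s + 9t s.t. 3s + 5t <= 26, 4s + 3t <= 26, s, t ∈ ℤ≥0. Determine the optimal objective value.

45

Relaxing integrality, the LP optimum is 46.80 at (s,t) = (0, 5.2), which is not an integer point.
(s,t)=(0,5) is feasible, giving 45.
(s,t)=(1,4) is feasible, giving 38.
(s,t)=(0,4) is feasible, giving 36.
The best lattice point is (0,5), giving 45.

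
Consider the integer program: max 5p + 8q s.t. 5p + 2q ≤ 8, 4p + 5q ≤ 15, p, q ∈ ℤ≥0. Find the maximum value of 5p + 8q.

24

(p,q)=(0,3) is feasible, giving 24.
(p,q)=(0,2) is feasible, giving 16.
The best lattice point is (0,3), giving 24.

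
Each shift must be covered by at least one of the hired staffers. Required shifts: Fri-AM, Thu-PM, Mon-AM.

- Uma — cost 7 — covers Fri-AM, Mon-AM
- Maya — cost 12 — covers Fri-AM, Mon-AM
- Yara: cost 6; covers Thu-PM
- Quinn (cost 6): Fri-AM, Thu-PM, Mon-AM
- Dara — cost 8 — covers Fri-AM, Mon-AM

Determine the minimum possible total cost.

6

Quinn alone covers Fri-AM, Thu-PM, Mon-AM — every shift.
Total cost: 6.
No cover costs less than 6.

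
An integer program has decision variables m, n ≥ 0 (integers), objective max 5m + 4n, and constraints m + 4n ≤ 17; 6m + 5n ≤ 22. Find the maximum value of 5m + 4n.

18

Relaxing integrality, the LP optimum is 18.33 at (m,n) = (3.67, 0), which is not an integer point.
(m,n)=(2,2) is feasible, giving 18.
(m,n)=(1,3) is feasible, giving 17.
(m,n)=(3,0) is feasible, giving 15.
The best lattice point is (2,2), giving 18.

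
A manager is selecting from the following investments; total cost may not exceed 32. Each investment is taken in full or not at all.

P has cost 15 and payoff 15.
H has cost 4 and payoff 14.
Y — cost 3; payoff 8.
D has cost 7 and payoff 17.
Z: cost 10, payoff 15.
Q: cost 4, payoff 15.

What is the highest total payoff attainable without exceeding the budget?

69

Take H, Y, D, Z, and Q: cost 4 + 3 + 7 + 10 + 4 = 28 ≤ 32, payoff 14 + 8 + 17 + 15 + 15 = 69.
No other feasible combination does better.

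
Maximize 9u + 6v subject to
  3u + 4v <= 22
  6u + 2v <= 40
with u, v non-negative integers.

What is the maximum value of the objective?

The continuous relaxation peaks at (6.44, 0.667) with value 62.00; rounding to a feasible lattice point costs some objective.
(u,v)=(6,1): 3·6+4·1=22≤22, 6·6+2·1=38≤40, objective 60.
(u,v)=(6,0): 3·6+4·0=18≤22, 6·6+2·0=36≤40, objective 54.
No feasible integer point exceeds 60.

60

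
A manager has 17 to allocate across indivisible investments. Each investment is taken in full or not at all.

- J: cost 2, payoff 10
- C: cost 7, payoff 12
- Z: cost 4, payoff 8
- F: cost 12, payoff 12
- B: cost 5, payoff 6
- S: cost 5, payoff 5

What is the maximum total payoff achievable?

Take J, C, and Z: cost 2 + 7 + 4 = 13 ≤ 17, payoff 10 + 12 + 8 = 30.
No other feasible combination does better.

30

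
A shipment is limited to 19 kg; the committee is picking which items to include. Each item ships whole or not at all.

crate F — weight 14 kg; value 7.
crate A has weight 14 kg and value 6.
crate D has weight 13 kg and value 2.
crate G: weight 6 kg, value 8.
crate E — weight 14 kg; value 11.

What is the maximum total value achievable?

11

Allowing fractional choices, the relaxed optimum would be about 18.2, but items are indivisible.
crate G: weight 6 ≤ 19, value 8.
crate D + crate G: weight 13 + 6 = 19 ≤ 19, value 2 + 8 = 10.
crate E: weight 14 ≤ 19, value 11.
Best is crate E with total value 11.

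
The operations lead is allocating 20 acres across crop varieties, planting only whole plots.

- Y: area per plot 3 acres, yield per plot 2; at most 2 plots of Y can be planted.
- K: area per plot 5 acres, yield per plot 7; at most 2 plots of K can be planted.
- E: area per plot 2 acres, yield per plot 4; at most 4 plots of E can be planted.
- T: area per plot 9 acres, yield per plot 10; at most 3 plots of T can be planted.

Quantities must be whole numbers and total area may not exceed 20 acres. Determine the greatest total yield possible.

30

Take 2×K and 4×E: area 18 ≤ 20, yield 2·7 + 4·4 = 30.
E has the best ratio (4/2) and is taken to its limit of 4; remaining capacity is filled optimally with the others.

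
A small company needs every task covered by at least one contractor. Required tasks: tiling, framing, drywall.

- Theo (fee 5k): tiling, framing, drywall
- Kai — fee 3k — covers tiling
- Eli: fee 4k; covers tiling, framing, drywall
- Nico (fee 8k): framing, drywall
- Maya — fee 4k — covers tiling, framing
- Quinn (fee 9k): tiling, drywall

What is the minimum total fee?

4

Eli alone covers tiling, framing, drywall — every task.
Total fee: 4.
No cover costs less than 4.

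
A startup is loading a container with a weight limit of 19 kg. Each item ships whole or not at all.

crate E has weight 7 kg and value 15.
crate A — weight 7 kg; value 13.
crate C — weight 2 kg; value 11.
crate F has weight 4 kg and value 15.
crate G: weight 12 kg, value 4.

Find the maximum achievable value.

43

Take crate E, crate A, and crate F: weight 7 + 7 + 4 = 18 ≤ 19, value 15 + 13 + 15 = 43.
No other feasible combination does better.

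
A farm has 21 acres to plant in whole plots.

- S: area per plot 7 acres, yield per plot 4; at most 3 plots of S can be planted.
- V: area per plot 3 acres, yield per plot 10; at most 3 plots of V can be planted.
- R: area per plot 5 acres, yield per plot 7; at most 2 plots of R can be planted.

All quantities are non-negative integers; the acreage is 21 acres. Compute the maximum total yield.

44

This is a bounded integer knapsack.
Take 3×V and 2×R: area 19 ≤ 21, yield 3·10 + 2·7 = 44.
V has the best ratio (10/3) and is taken to its limit of 3; remaining capacity is filled optimally with the others.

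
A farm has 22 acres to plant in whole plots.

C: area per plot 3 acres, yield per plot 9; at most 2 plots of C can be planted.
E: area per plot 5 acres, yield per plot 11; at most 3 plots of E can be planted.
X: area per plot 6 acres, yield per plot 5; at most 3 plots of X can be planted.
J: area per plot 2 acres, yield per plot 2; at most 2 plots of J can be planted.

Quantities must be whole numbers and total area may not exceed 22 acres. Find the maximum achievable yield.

51

This is a bounded integer knapsack.
Take 2×C and 3×E: area 21 ≤ 22, yield 2·9 + 3·11 = 51.
C has the best ratio (9/3) and is taken to its limit of 2; remaining capacity is filled optimally with the others.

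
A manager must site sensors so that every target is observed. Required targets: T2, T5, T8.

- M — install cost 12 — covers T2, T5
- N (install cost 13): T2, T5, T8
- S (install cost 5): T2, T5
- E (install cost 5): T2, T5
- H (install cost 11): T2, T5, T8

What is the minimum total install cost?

The greedy cost-per-new-target heuristic would pick S and H for 16, but a cheaper cover exists.
H alone covers T2, T5, T8 — every target.
Total install cost: 11.
No cover costs less than 11.

11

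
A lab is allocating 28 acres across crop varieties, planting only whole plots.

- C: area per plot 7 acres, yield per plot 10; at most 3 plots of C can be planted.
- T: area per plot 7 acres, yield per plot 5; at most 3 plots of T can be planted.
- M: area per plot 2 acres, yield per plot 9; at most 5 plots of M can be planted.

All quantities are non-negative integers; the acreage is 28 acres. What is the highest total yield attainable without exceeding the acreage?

65

This is a bounded integer knapsack.
1×C, 1×T, and 5×M: area 24 ≤ 28, yield 1·10 + 1·5 + 5·9 = 60.
2×C and 5×M: area 24 ≤ 28, yield 2·10 + 5·9 = 65.
Best is 65.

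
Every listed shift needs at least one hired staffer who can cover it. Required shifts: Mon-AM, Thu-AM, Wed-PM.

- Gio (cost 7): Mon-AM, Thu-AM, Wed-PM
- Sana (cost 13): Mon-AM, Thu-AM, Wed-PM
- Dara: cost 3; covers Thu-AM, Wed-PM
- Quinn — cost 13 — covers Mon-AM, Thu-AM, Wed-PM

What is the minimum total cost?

The greedy cost-per-new-shift heuristic would pick Dara and Gio for 10, but a cheaper cover exists.
Gio alone covers Mon-AM, Thu-AM, Wed-PM — every shift.
Total cost: 7.
No cover costs less than 7.

7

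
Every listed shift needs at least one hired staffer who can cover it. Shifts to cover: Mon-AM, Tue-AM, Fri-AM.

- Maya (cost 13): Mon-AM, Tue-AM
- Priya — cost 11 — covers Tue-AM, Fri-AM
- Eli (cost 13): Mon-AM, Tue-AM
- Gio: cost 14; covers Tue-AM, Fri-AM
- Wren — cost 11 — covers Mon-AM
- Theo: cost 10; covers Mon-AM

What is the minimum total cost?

Choose Priya and Theo: together they cover Mon-AM, Tue-AM, Fri-AM — every shift.
Total cost: 11 + 10 = 21.
No cover costs less than 21.

21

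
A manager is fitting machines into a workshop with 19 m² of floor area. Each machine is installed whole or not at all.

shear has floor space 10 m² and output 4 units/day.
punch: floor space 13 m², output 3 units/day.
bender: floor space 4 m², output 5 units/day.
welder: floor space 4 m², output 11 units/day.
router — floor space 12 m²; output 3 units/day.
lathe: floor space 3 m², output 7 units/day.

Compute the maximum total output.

Take bender, welder, and lathe: floor space 4 + 4 + 3 = 11 ≤ 19, output 5 + 11 + 7 = 23.
No other feasible combination does better.

23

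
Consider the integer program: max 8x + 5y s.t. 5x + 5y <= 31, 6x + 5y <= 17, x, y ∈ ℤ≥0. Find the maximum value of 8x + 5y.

(x,y)=(2,1) is feasible, giving 21.
(x,y)=(1,2) is feasible, giving 18.
The best lattice point is (2,1), giving 21.

21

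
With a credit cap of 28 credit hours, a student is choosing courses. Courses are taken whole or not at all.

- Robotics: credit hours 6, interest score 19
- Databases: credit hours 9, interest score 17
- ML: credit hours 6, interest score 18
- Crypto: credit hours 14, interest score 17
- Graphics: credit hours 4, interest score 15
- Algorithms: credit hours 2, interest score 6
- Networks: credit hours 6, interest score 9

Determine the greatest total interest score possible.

Allowing fractional choices, the relaxed optimum would be about 76.5, but courses are indivisible.
Robotics + Databases + ML + Graphics + Algorithms: credit hours 6 + 9 + 6 + 4 + 2 = 27 ≤ 28, interest score 19 + 17 + 18 + 15 + 6 = 75.
Robotics + Databases + ML + Graphics: credit hours 6 + 9 + 6 + 4 = 25 ≤ 28, interest score 19 + 17 + 18 + 15 = 69.
Robotics + ML + Graphics + Algorithms + Networks: credit hours 6 + 6 + 4 + 2 + 6 = 24 ≤ 28, interest score 19 + 18 + 15 + 6 + 9 = 67.
Best is Robotics, Databases, ML, Graphics, and Algorithms with total interest score 75.

75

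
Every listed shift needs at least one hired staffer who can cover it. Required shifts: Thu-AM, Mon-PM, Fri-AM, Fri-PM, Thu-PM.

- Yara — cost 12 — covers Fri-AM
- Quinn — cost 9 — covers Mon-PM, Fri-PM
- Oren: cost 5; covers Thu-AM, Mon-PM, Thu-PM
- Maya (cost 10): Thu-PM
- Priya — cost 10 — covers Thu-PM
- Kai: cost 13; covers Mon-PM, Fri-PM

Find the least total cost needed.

26

Choose Yara, Quinn, and Oren: together they cover Thu-AM, Mon-PM, Fri-AM, Fri-PM, Thu-PM — every shift.
Total cost: 12 + 9 + 5 = 26.
No cover costs less than 26.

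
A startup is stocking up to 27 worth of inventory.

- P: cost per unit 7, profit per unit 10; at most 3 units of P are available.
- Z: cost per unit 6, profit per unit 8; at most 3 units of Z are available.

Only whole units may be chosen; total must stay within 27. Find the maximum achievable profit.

P has the best ratio (10/7); taking only P gives at most 3×10 = 30 (stopped by the cost limit).
Mixing does better — 3×P and 1×Z: cost 27 ≤ 27, profit 3·10 + 1·8 = 38.

38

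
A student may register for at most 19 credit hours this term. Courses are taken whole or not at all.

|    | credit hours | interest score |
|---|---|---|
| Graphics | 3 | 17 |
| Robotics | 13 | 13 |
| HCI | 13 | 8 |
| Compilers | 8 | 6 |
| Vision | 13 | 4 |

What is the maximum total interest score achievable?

This is a 0-1 knapsack instance.
Graphics + HCI: credit hours 3 + 13 = 16 ≤ 19, interest score 17 + 8 = 25.
Graphics + Compilers: credit hours 3 + 8 = 11 ≤ 19, interest score 17 + 6 = 23.
Graphics + Robotics: credit hours 3 + 13 = 16 ≤ 19, interest score 17 + 13 = 30.
Best is Graphics and Robotics with total interest score 30.

30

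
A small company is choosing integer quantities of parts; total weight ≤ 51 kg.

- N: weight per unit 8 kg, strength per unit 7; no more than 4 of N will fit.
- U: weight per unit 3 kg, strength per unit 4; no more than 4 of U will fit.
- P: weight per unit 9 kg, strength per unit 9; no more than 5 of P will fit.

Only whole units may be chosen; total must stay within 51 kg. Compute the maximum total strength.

2×U and 5×P: weight 51 ≤ 51, strength 2·4 + 5·9 = 53.
4×U and 4×P: weight 48 ≤ 51, strength 4·4 + 4·9 = 52.
Best is 53.

53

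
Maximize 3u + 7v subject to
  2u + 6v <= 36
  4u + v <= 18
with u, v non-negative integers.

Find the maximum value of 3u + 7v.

(u,v)=(3,5): 2·3+6·5=36≤36, 4·3+1·5=17≤18, objective 44.
(u,v)=(2,5): 2·2+6·5=34≤36, 4·2+1·5=13≤18, objective 41.
(u,v)=(3,4): 2·3+6·4=30≤36, 4·3+1·4=16≤18, objective 37.
(u,v)=(2,4): 2·2+6·4=28≤36, 4·2+1·4=12≤18, objective 34.
Maximum is 44 at (u,v)=(3,5).

44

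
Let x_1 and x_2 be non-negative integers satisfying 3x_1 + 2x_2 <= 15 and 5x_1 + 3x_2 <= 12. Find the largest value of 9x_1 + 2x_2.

18

The continuous relaxation peaks at (2.4, 0) with value 21.60; rounding to a feasible lattice point costs some objective.
(x_1,x_2)=(2,0): 3·2+2·0=6≤15, 5·2+3·0=10≤12, objective 18.
(x_1,x_2)=(1,1): 3·1+2·1=5≤15, 5·1+3·1=8≤12, objective 11.
(x_1,x_2)=(1,0): 3·1+2·0=3≤15, 5·1+3·0=5≤12, objective 9.
No feasible integer point exceeds 18.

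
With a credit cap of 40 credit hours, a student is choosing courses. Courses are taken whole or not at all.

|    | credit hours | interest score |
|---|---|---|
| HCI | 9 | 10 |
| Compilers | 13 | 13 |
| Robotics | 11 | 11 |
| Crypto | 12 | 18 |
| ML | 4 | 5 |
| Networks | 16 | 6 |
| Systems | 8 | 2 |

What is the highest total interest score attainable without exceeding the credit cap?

Allowing fractional choices, the relaxed optimum would be about 48.0, but courses are indivisible.
HCI + Compilers + Crypto + ML: credit hours 9 + 13 + 12 + 4 = 38 ≤ 40, interest score 10 + 13 + 18 + 5 = 46.
Compilers + Robotics + Crypto + ML: credit hours 13 + 11 + 12 + 4 = 40 ≤ 40, interest score 13 + 11 + 18 + 5 = 47.
Best is Compilers, Robotics, Crypto, and ML with total interest score 47.

47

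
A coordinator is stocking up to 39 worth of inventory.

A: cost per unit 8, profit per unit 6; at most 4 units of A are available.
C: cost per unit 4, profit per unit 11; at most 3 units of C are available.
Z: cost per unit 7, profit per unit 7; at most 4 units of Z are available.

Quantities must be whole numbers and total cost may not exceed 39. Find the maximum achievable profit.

C has the best ratio (11/4); taking only C gives at most 3×11 = 33 (stopped by the supply cap of 3).
Mixing does better — 3×C and 3×Z: cost 33 ≤ 39, profit 3·11 + 3·7 = 54.

54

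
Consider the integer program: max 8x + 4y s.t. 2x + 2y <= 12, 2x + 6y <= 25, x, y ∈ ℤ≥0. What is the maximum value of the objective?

48

(x,y)=(6,0): 2·6+2·0=12≤12, 2·6+6·0=12≤25, objective 48.
(x,y)=(5,1): 2·5+2·1=12≤12, 2·5+6·1=16≤25, objective 44.
(x,y)=(5,0): 2·5+2·0=10≤12, 2·5+6·0=10≤25, objective 40.
No feasible integer point exceeds 48.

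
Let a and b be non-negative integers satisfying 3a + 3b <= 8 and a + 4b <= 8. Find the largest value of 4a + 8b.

16

(a,b)=(0,2) is feasible, giving 16.
(a,b)=(1,1) is feasible, giving 12.
(a,b)=(0,1) is feasible, giving 8.
No feasible integer point exceeds 16.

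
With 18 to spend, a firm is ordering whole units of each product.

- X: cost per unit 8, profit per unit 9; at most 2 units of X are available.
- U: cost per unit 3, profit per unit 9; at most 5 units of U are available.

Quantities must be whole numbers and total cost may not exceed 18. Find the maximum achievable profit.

This is a bounded integer knapsack.
Take 5×U: cost 15 ≤ 18, profit 5·9 = 45.
U has the best ratio (9/3) and is taken to its limit of 5; remaining capacity is filled optimally with the others.

45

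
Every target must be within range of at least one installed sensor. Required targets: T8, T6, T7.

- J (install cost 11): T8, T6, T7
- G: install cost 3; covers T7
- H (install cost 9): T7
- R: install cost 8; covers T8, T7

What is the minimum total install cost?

11

This is a weighted set-cover instance.
The greedy cost-per-new-target heuristic would pick G and J for 14, but a cheaper cover exists.
J alone covers T8, T6, T7 — every target.
Total install cost: 11.
No cover costs less than 11.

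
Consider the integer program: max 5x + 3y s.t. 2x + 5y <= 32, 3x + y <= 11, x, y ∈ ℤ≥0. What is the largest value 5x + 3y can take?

The continuous relaxation peaks at (1.77, 5.69) with value 25.92; rounding to a feasible lattice point costs some objective.
(x,y)=(2,5): 2·2+5·5=29≤32, 3·2+1·5=11≤11, objective 25.
(x,y)=(1,6): 2·1+5·6=32≤32, 3·1+1·6=9≤11, objective 23.
The best lattice point is (2,5), giving 25.

25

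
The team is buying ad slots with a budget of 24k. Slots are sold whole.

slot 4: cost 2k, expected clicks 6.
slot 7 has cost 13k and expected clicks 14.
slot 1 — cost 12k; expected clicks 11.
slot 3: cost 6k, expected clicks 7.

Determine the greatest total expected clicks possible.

Allowing fractional choices, the relaxed optimum would be about 29.8, but ad slots are indivisible.
slot 7 + slot 3: cost 13 + 6 = 19 ≤ 24, expected clicks 14 + 7 = 21.
slot 4 + slot 1 + slot 3: cost 2 + 12 + 6 = 20 ≤ 24, expected clicks 6 + 11 + 7 = 24.
slot 4 + slot 7 + slot 3: cost 2 + 13 + 6 = 21 ≤ 24, expected clicks 6 + 14 + 7 = 27.
Best is slot 4, slot 7, and slot 3 with total expected clicks 27.

27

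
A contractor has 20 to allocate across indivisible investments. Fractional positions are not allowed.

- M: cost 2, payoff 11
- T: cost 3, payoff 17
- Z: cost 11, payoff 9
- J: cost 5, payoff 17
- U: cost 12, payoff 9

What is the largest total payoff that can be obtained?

45

Take M, T, and J: cost 2 + 3 + 5 = 10 ≤ 20, payoff 11 + 17 + 17 = 45.
No other feasible combination does better.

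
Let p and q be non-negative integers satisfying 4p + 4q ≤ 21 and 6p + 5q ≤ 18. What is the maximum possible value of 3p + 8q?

(p,q)=(0,3) is feasible, giving 24.
(p,q)=(1,2) is feasible, giving 19.
(p,q)=(0,2) is feasible, giving 16.
No feasible integer point exceeds 24.

24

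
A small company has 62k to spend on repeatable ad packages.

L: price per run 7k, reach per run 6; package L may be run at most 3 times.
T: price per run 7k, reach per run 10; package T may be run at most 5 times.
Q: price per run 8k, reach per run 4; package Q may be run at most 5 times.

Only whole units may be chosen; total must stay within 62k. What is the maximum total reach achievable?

68

T has the best ratio (10/7); taking only T gives at most 5×10 = 50 (stopped by the supply cap of 5).
Mixing does better — 3×L and 5×T: price 56 ≤ 62, reach 3·6 + 5·10 = 68.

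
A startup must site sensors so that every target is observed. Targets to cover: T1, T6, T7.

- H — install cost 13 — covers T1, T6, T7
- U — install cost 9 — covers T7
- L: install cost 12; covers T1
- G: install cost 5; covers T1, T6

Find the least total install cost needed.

H alone covers T1, T6, T7 — every target.
Total install cost: 13.

13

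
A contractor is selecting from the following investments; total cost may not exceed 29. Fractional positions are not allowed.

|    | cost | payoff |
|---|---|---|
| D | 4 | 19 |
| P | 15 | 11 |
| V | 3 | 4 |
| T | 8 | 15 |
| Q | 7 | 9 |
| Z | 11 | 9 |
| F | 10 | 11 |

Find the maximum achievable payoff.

54

D + V + T + F: cost 4 + 3 + 8 + 10 = 25 ≤ 29, payoff 19 + 4 + 15 + 11 = 49.
D + T + Q + F: cost 4 + 8 + 7 + 10 = 29 ≤ 29, payoff 19 + 15 + 9 + 11 = 54.
D + V + T + Q: cost 4 + 3 + 8 + 7 = 22 ≤ 29, payoff 19 + 4 + 15 + 9 = 47.
Best is D, T, Q, and F with total payoff 54.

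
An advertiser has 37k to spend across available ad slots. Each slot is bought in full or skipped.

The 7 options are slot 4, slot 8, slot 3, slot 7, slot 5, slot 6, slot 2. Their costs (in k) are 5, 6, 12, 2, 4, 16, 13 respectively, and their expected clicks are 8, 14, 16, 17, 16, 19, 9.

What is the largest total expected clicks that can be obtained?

74

This is a 0-1 knapsack instance.
Allowing fractional choices, the relaxed optimum would be about 80.5, but ad slots are indivisible.
slot 8 + slot 3 + slot 7 + slot 5 + slot 2: cost 6 + 12 + 2 + 4 + 13 = 37 ≤ 37, expected clicks 14 + 16 + 17 + 16 + 9 = 72.
slot 4 + slot 8 + slot 7 + slot 5 + slot 6: cost 5 + 6 + 2 + 4 + 16 = 33 ≤ 37, expected clicks 8 + 14 + 17 + 16 + 19 = 74.
slot 4 + slot 8 + slot 3 + slot 7 + slot 5: cost 5 + 6 + 12 + 2 + 4 = 29 ≤ 37, expected clicks 8 + 14 + 16 + 17 + 16 = 71.
Best is slot 4, slot 8, slot 7, slot 5, and slot 6 with total expected clicks 74.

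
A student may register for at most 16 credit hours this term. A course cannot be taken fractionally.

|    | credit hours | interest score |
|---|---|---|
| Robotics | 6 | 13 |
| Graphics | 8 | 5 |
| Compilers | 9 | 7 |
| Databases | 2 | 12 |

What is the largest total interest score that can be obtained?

Allowing fractional choices, the relaxed optimum would be about 31.2, but courses are indivisible.
Robotics + Compilers: credit hours 6 + 9 = 15 ≤ 16, interest score 13 + 7 = 20.
Robotics + Databases: credit hours 6 + 2 = 8 ≤ 16, interest score 13 + 12 = 25.
Robotics + Graphics + Databases: credit hours 6 + 8 + 2 = 16 ≤ 16, interest score 13 + 5 + 12 = 30.
Best is Robotics, Graphics, and Databases with total interest score 30.

30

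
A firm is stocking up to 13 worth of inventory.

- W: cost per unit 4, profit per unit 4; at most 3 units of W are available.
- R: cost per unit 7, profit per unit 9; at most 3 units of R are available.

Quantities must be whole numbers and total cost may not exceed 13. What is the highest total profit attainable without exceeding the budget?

13

This is a bounded integer knapsack.
Take 1×W and 1×R: cost 11 ≤ 13, profit 1·4 + 1·9 = 13.
No other integer combination yields more.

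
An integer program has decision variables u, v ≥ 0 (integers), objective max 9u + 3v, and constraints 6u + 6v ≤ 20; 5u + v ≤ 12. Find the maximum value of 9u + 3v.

21

The continuous relaxation peaks at (2.17, 1.17) with value 23.00; rounding to a feasible lattice point costs some objective.
(u,v)=(2,1) is feasible, giving 21.
(u,v)=(2,0) is feasible, giving 18.
(u,v)=(1,2) is feasible, giving 15.
(u,v)=(1,1) is feasible, giving 12.
The best lattice point is (2,1), giving 21.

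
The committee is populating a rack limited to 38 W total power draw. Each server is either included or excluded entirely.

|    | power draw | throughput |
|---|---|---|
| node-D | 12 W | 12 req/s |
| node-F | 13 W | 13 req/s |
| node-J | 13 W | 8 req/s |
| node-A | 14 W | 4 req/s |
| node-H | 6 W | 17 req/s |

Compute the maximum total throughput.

Allowing fractional choices, the relaxed optimum would be about 46.3, but servers are indivisible.
node-D + node-J + node-H: power draw 12 + 13 + 6 = 31 ≤ 38, throughput 12 + 8 + 17 = 37.
node-D + node-F + node-H: power draw 12 + 13 + 6 = 31 ≤ 38, throughput 12 + 13 + 17 = 42.
node-F + node-J + node-H: power draw 13 + 13 + 6 = 32 ≤ 38, throughput 13 + 8 + 17 = 38.
Best is node-D, node-F, and node-H with total throughput 42.

42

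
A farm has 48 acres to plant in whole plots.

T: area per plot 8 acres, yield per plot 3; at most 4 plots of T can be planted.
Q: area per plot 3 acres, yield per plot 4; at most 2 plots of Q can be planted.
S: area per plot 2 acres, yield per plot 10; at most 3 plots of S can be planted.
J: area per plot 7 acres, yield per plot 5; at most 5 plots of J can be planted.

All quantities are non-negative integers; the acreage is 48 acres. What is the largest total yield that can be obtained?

This is a bounded integer knapsack.
1×T, 2×Q, 3×S, and 4×J: area 48 ≤ 48, yield 1·3 + 2·4 + 3·10 + 4·5 = 61.
2×Q, 3×S, and 5×J: area 47 ≤ 48, yield 2·4 + 3·10 + 5·5 = 63.
Best is 63.

63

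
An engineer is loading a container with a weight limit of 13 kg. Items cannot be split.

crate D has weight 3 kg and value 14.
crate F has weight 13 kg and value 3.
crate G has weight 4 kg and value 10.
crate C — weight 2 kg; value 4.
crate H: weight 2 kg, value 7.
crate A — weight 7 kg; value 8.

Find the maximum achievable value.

Allowing fractional choices, the relaxed optimum would be about 37.3, but items are indivisible.
crate D + crate G + crate C + crate H: weight 3 + 4 + 2 + 2 = 11 ≤ 13, value 14 + 10 + 4 + 7 = 35.
crate D + crate G + crate H: weight 3 + 4 + 2 = 9 ≤ 13, value 14 + 10 + 7 = 31.
crate D + crate H + crate A: weight 3 + 2 + 7 = 12 ≤ 13, value 14 + 7 + 8 = 29.
Best is crate D, crate G, crate C, and crate H with total value 35.

35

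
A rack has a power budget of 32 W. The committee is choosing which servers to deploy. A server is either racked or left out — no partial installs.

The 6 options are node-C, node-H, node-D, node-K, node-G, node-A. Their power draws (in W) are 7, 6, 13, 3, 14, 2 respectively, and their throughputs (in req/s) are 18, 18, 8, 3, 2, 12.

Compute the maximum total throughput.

59

Treat it as a binary knapsack problem.
Allowing fractional choices, the relaxed optimum would be about 59.1, but servers are indivisible.
node-C + node-H + node-D + node-A: power draw 7 + 6 + 13 + 2 = 28 ≤ 32, throughput 18 + 18 + 8 + 12 = 56.
node-C + node-H + node-D + node-K + node-A: power draw 7 + 6 + 13 + 3 + 2 = 31 ≤ 32, throughput 18 + 18 + 8 + 3 + 12 = 59.
node-C + node-H + node-K + node-G + node-A: power draw 7 + 6 + 3 + 14 + 2 = 32 ≤ 32, throughput 18 + 18 + 3 + 2 + 12 = 53.
Best is node-C, node-H, node-D, node-K, and node-A with total throughput 59.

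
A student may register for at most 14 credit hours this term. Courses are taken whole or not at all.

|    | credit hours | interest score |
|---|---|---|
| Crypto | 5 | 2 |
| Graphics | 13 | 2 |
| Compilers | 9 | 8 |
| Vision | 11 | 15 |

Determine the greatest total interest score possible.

15

Take Vision: credit hours 11 ≤ 14, interest score 15.
No other feasible combination does better.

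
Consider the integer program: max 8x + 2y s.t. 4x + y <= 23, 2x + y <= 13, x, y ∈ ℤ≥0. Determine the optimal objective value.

(x,y)=(5,3) is feasible, giving 46.
(x,y)=(5,2) is feasible, giving 44.
(x,y)=(4,4) is feasible, giving 40.
No feasible integer point exceeds 46.

46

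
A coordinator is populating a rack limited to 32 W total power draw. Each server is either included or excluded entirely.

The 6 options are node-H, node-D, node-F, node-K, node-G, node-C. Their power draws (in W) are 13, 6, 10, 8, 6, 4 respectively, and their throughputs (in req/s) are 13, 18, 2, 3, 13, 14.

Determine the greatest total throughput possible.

58

node-H + node-D + node-G + node-C: power draw 13 + 6 + 6 + 4 = 29 ≤ 32, throughput 13 + 18 + 13 + 14 = 58.
node-D + node-K + node-G + node-C: power draw 6 + 8 + 6 + 4 = 24 ≤ 32, throughput 18 + 3 + 13 + 14 = 48.
Best is node-H, node-D, node-G, and node-C with total throughput 58.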